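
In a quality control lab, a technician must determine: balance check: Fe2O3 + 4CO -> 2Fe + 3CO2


Equation: Fe2O3 + 4CO -> 2Fe + 3CO2
Check atoms: C: 4≠3, Fe: 2=2, O: 7≠6
Not balanced

No, not balanced


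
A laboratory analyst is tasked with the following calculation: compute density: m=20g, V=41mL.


ρ = mass/volume
= 20/41
= 0.488 g/mL

0.488 g/mL


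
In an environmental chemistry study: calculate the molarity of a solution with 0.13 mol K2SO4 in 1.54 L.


M = n/V = 0.13/1.54 = 0.084 mol/L

0.084 M


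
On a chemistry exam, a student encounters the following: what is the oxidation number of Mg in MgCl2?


Group 2 metal: +2
Oxidation number: +2

+2


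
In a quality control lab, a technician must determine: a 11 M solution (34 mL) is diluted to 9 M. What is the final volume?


C1V1 = C2V2
11 × 34 = 9 × V2
V2 = 374/9 = 41.56 mL

41.56 mL


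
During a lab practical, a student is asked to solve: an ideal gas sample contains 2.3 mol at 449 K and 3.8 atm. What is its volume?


PV = nRT  (R = 0.08206 L·atm/(mol·K))
V = nRT/P = 2.3×0.08206×449/3.8
= 22.301 L

22.301 L


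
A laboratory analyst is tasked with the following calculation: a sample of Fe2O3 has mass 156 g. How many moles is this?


M(Fe2O3) = 159.7 g/mol
n = mass/M = 156/159.7 = 0.9768 mol

0.9768 mol


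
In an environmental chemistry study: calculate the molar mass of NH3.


M(NH3) = 1×14.01 + 3×1.008
= 14.01 + 3.02
= 17.03 g/mol

17.03 g/mol


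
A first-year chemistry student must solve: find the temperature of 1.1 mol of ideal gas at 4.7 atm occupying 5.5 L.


PV = nRT  (R = 0.08206 L·atm/(mol·K))
T = PV/(nR) = 4.7×5.5/(1.1×0.08206)
= 25.85/0.090266
= 286.38 K

286.38 K


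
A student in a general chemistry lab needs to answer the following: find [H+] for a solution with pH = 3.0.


[H+] = 10^(-pH) = 10^(-3.0)
= 1.0×10^-3 M

1.0×10^-3 M


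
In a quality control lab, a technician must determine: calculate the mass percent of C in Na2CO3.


M(Na2CO3) = 2×22.99 + 1×12.01 + 3×16.0 = 105.99 g/mol
Mass of C = 1 × 12.01 = 12.01 g/mol
% C = 12.01/105.99 × 100 = 11.33%

11.33%


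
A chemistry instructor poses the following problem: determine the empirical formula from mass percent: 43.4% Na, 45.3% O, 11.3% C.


Assume 100 g sample. Moles of each element:
  Na: 43.4/22.99 = 1.888 mol
  O: 45.3/16.0 = 2.831 mol
  C: 11.3/12.01 = 0.941 mol
Divide by smallest (0.941):
  Na: 1.888/0.941 = 2.01
  O: 2.831/0.941 = 3.01
  C: 0.941/0.941 = 1.0
Empirical formula: Na2CO3

Na2CO3


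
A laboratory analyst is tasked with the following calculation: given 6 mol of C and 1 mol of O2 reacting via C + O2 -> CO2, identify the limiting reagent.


Mole ratio available / coefficient:
  C: 6/1 = 6.000
  O2: 1/1 = 1.000
Smaller ratio is limiting.

O2


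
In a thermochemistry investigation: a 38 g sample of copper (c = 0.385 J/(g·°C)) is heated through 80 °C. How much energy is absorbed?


q = mcΔT = 38 × 0.385 × 80
= 1170.40 J

1170.40 J


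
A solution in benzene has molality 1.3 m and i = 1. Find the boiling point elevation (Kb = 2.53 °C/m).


ΔTb = Kb × m × i
= 2.53 × 1.3 × 1
= 3.289 °C

3.289 °C


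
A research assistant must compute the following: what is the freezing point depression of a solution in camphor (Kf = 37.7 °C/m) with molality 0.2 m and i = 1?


ΔTf = Kf × m × i
= 37.7 × 0.2 × 1
= 7.54 °C

7.54 °C


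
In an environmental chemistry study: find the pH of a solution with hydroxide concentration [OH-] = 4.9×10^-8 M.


pOH = -log10([OH-]) = -log10(4.9×10^-8)
= 8 - log10(4.9) = 7.31
pH = 14 - pOH = 14 - 7.31 = 6.69

6.69


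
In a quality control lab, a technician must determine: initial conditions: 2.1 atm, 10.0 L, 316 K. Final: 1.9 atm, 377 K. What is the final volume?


P1V1/T1 = P2V2/T2
V2 = P1V1T2/(T1P2)
= 2.1×10.0×377/(316×1.9)
= 13.186 L

13.186 L


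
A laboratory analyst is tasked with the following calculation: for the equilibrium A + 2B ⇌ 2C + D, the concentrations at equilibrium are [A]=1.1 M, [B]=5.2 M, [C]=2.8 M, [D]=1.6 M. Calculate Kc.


Kc = [C]^2[D]/([A][B]^2)
= (2.8^2 × 1.6^1)/(1.1^1 × 5.2^2)
= 12.544/29.744
= 0.4217

0.4217


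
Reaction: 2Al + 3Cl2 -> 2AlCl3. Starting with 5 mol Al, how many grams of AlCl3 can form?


Mole ratio AlCl3:Al = 2:2
n(AlCl3) = 5 × 2/2 = 5.000 mol
mass = 5.000 × 133.33 = 666.65 g

666.65 g


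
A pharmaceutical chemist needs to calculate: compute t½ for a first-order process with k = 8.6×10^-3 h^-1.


t½ = ln2/k = 0.693147/(8.6×10^-3 h^-1)
= 80.60 h

80.60 h


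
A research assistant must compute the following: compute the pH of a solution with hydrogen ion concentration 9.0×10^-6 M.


pH = -log10([H+]) = -log10(9.0×10^-6)
= 6 - log10(9.0)
= 6 - 0.95
= 5.05

5.05


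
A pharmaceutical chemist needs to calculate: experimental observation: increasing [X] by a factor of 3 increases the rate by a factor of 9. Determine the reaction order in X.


rate ∝ [X]^n
3^n = 9 → n = 2
Order in X: 2

2


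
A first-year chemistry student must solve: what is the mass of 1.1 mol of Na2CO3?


M(Na2CO3) = 105.99 g/mol
mass = n × M = 1.1 × 105.99 = 116.59 g

116.59 g


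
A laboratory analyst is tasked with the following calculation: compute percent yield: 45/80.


% yield = actual/theoretical × 100
= 45/80 × 100
= 56.25%

56.25%


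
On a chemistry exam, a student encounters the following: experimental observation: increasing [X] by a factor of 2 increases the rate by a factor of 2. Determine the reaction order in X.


rate ∝ [X]^n
2^n = 2 → n = 1
Order in X: 1

1


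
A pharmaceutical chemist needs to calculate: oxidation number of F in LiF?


F is always -1
Oxidation number: -1

-1


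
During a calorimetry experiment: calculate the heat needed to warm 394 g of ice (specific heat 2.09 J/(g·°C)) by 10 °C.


q = mcΔT = 394 × 2.09 × 10
= 8234.60 J

8234.60 J


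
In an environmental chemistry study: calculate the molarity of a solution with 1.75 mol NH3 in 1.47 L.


M = n/V = 1.75/1.47 = 1.190 mol/L

1.190 M


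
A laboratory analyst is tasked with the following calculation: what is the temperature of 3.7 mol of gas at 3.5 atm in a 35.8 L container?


PV = nRT  (R = 0.08206 L·atm/(mol·K))
T = PV/(nR) = 3.5×35.8/(3.7×0.08206)
= 125.30/0.303622
= 412.68 K

412.68 K


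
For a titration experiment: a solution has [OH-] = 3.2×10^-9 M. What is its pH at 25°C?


pOH = -log10([OH-]) = -log10(3.2×10^-9)
= 9 - log10(3.2) = 8.49
pH = 14 - pOH = 14 - 8.49 = 5.51

5.51


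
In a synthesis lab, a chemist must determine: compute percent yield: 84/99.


% yield = actual/theoretical × 100
= 84/99 × 100
= 84.85%

84.85%


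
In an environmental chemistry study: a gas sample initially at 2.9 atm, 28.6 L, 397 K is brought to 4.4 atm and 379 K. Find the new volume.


P1V1/T1 = P2V2/T2
V2 = P1V1T2/(T1P2)
= 2.9×28.6×379/(397×4.4)
= 17.995 L

17.995 L


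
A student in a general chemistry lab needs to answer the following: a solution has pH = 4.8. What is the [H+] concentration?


[H+] = 10^(-pH) = 10^(-4.8)
= 1.58×10^-5 M

1.58×10^-5 M


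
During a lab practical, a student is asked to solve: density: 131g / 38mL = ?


ρ = mass/volume
= 131/38
= 3.447 g/mL

3.447 g/mL


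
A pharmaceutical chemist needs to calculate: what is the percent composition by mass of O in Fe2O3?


M(Fe2O3) = 2×55.85 + 3×16.0 = 159.70 g/mol
Mass of O = 3 × 16.0 = 48.00 g/mol
% O = 48.00/159.70 × 100 = 30.06%

30.06%


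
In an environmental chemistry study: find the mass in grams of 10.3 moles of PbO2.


M(PbO2) = 239.2 g/mol
mass = n × M = 10.3 × 239.2 = 2463.76 g

2463.76 g


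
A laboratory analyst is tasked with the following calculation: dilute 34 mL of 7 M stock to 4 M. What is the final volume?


C1V1 = C2V2
7 × 34 = 4 × V2
V2 = 238/4 = 59.5 mL

59.5 mL


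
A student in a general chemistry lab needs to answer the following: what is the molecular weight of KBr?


M(KBr) = 1×39.1 + 1×79.9
= 39.1 + 79.9
= 119.0 g/mol

119.0 g/mol


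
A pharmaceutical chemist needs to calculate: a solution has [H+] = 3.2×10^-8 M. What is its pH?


pH = -log10([H+]) = -log10(3.2×10^-8)
= 8 - log10(3.2)
= 8 - 0.51
= 7.49

7.49


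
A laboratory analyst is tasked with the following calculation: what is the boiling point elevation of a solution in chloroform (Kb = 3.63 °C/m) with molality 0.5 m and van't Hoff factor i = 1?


ΔTb = Kb × m × i
= 3.63 × 0.5 × 1
= 1.815 °C

1.815 °C


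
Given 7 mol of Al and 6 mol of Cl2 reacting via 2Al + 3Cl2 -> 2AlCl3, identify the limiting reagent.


Mole ratio available / coefficient:
  Al: 7/2 = 3.500
  Cl2: 6/3 = 2.000
Smaller ratio is limiting.

Cl2


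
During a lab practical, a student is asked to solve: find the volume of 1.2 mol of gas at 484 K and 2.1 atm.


PV = nRT  (R = 0.08206 L·atm/(mol·K))
V = nRT/P = 1.2×0.08206×484/2.1
= 22.695 L

22.695 L


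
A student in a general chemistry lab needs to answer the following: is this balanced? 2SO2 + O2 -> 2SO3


Equation: 2SO2 + O2 -> 2SO3
Check atoms: O: 6=6, S: 2=2
Balanced

Yes, balanced


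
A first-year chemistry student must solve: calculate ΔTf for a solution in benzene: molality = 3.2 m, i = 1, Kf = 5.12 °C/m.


ΔTf = Kf × m × i
= 5.12 × 3.2 × 1
= 16.384 °C

16.384 °C


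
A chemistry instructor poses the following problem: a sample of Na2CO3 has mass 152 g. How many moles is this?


M(Na2CO3) = 105.99 g/mol
n = mass/M = 152/105.99 = 1.4341 mol

1.4341 mol


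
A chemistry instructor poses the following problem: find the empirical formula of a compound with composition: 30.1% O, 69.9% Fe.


Assume 100 g sample. Moles of each element:
  O: 30.1/16.0 = 1.881 mol
  Fe: 69.9/55.85 = 1.252 mol
Divide by smallest (1.252):
  O: 1.881/1.252 = 1.5
  Fe: 1.252/1.252 = 1.0
Multiply all ratios by 2 to obtain whole numbers.
Empirical formula: Fe2O3

Fe2O3


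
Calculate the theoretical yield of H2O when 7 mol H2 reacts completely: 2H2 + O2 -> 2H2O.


Mole ratio H2O:H2 = 2:2
n(H2O) = 7 × 2/2 = 7.000 mol
mass = 7.000 × 18.02 = 126.14 g

126.14 g


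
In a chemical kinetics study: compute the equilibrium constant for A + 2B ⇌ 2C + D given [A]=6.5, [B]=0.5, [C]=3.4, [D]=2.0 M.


Kc = [C]^2[D]/([A][B]^2)
= (3.4^2 × 2.0^1)/(6.5^1 × 0.5^2)
= 23.12/1.625
= 14.23

14.23


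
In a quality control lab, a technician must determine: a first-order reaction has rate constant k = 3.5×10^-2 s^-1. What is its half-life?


t½ = ln2/k = 0.693147/(3.5×10^-2 s^-1)
= 19.80 s

19.80 s


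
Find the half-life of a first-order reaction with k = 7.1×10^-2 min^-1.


t½ = ln2/k = 0.693147/(7.1×10^-2 min^-1)
= 9.763 min

9.763 min


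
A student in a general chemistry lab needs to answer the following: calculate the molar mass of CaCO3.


M(CaCO3) = 1×40.08 + 1×12.01 + 3×16.0
= 40.08 + 12.01 + 48.0
= 100.09 g/mol

100.09 g/mol


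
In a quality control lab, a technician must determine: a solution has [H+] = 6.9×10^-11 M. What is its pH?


pH = -log10([H+]) = -log10(6.9×10^-11)
= 11 - log10(6.9)
= 11 - 0.84
= 10.16

10.16


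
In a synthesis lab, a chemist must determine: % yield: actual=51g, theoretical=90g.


% yield = actual/theoretical × 100
= 51/90 × 100
= 56.67%

56.67%


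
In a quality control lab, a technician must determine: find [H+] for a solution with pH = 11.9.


[H+] = 10^(-pH) = 10^(-11.9)
= 1.26×10^-12 M

1.26×10^-12 M


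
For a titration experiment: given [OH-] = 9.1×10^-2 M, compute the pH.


pOH = -log10([OH-]) = -log10(9.1×10^-2)
= 2 - log10(9.1) = 1.04
pH = 14 - pOH = 14 - 1.04 = 12.96

12.96


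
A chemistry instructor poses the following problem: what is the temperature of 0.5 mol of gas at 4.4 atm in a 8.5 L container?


PV = nRT  (R = 0.08206 L·atm/(mol·K))
T = PV/(nR) = 4.4×8.5/(0.5×0.08206)
= 37.40/0.041030
= 911.53 K

911.53 K


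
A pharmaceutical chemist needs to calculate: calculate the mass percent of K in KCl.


M(KCl) = 1×39.1 + 1×35.45 = 74.55 g/mol
Mass of K = 1 × 39.1 = 39.10 g/mol
% K = 39.10/74.55 × 100 = 52.45%

52.45%


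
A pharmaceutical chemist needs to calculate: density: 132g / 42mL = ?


ρ = mass/volume
= 132/42
= 3.143 g/mL

3.143 g/mL


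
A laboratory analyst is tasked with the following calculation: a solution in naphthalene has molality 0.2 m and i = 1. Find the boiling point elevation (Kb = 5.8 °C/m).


ΔTb = Kb × m × i
= 5.8 × 0.2 × 1
= 1.16 °C

1.16 °C


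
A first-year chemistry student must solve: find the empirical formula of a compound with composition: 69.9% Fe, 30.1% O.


Assume 100 g sample. Moles of each element:
  Fe: 69.9/55.85 = 1.252 mol
  O: 30.1/16.0 = 1.881 mol
Divide by smallest (1.252):
  Fe: 1.252/1.252 = 1.0
  O: 1.881/1.252 = 1.5
Multiply all ratios by 2 to obtain whole numbers.
Empirical formula: Fe2O3

Fe2O3


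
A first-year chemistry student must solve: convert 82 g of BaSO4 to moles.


M(BaSO4) = 233.4 g/mol
n = mass/M = 82/233.4 = 0.3513 mol

0.3513 mol


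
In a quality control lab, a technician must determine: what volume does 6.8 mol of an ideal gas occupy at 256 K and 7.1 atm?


PV = nRT  (R = 0.08206 L·atm/(mol·K))
V = nRT/P = 6.8×0.08206×256/7.1
= 20.12 L

20.12 L


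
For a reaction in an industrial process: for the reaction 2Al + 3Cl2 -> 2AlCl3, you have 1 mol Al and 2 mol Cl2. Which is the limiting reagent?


Mole ratio available / coefficient:
  Al: 1/2 = 0.500
  Cl2: 2/3 = 0.667
Smaller ratio is limiting.

Al


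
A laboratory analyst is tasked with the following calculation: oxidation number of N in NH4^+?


x + 4(+1) = +1, so x = -3
Oxidation number: -3

-3


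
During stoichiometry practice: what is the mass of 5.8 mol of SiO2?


M(SiO2) = 60.09 g/mol
mass = n × M = 5.8 × 60.09 = 348.52 g

348.52 g


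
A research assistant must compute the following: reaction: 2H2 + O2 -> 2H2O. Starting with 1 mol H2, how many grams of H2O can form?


Mole ratio H2O:H2 = 2:2
n(H2O) = 1 × 2/2 = 1.000 mol
mass = 1.000 × 18.02 = 18.02 g

18.02 g


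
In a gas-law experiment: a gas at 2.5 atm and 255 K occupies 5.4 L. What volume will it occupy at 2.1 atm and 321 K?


P1V1/T1 = P2V2/T2
V2 = P1V1T2/(T1P2)
= 2.5×5.4×321/(255×2.1)
= 8.092 L

8.092 L


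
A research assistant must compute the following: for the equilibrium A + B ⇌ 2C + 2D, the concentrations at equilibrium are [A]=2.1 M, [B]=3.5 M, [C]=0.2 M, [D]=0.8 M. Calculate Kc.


Kc = [C]^2[D]^2/([A][B])
= (0.2^2 × 0.8^2)/(2.1^1 × 3.5^1)
= 0.0256/7.35
= 0.003483

0.003483


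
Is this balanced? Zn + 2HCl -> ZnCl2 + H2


Equation: Zn + 2HCl -> ZnCl2 + H2
Check atoms: Cl: 2=2, H: 2=2, Zn: 1=1
Balanced

Yes, balanced


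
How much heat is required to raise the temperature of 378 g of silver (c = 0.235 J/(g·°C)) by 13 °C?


q = mcΔT = 378 × 0.235 × 13
= 1154.79 J

1154.79 J


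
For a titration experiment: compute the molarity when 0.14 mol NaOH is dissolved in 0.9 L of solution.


M = n/V = 0.14/0.9 = 0.156 mol/L

0.156 M


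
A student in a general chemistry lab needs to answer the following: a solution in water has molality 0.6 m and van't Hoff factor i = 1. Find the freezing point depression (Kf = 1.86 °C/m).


ΔTf = Kf × m × i
= 1.86 × 0.6 × 1
= 1.116 °C

1.116 °C


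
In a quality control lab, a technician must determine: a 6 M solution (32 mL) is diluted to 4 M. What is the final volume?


C1V1 = C2V2
6 × 32 = 4 × V2
V2 = 192/4 = 48.0 mL

48.0 mL


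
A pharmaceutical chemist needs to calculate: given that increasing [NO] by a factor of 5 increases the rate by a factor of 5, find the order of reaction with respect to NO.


rate ∝ [NO]^n
5^n = 5 → n = 1
Order in NO: 1

1


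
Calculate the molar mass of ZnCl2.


M(ZnCl2) = 1×65.38 + 2×35.45
= 65.38 + 70.9
= 136.28 g/mol

136.28 g/mol


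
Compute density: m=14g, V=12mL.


ρ = mass/volume
= 14/12
= 1.167 g/mL

1.167 g/mL


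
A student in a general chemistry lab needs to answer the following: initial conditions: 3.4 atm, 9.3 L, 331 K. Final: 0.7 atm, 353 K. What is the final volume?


P1V1/T1 = P2V2/T2
V2 = P1V1T2/(T1P2)
= 3.4×9.3×353/(331×0.7)
= 48.174 L

48.174 L


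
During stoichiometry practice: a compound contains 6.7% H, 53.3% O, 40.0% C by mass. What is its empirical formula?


Assume 100 g sample. Moles of each element:
  H: 6.7/1.008 = 6.647 mol
  O: 53.3/16.0 = 3.331 mol
  C: 40.0/12.01 = 3.331 mol
Divide by smallest (3.331):
  H: 6.647/3.331 = 2.0
  O: 3.331/3.331 = 1.0
  C: 3.331/3.331 = 1.0
Empirical formula: CH2O

CH2O


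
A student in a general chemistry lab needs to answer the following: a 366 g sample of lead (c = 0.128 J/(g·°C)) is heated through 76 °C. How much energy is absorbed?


q = mcΔT = 366 × 0.128 × 76
= 3560.45 J

3560.45 J


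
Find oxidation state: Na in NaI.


Group 1 metal: +1
Oxidation number: +1

+1


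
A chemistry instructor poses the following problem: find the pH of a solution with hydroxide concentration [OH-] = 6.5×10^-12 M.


pOH = -log10([OH-]) = -log10(6.5×10^-12)
= 12 - log10(6.5) = 11.19
pH = 14 - pOH = 14 - 11.19 = 2.81

2.81


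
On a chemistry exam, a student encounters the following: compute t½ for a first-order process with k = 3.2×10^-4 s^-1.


t½ = ln2/k = 0.693147/(3.2×10^-4 s^-1)
= 2166 s

2166 s


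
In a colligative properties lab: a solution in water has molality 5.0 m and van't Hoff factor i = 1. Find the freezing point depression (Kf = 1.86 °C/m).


ΔTf = Kf × m × i
= 1.86 × 5.0 × 1
= 9.3 °C

9.3 °C


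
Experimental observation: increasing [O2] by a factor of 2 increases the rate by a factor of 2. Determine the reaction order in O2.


rate ∝ [O2]^n
2^n = 2 → n = 1
Order in O2: 1

1


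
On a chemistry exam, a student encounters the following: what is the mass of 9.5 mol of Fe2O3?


M(Fe2O3) = 159.7 g/mol
mass = n × M = 9.5 × 159.7 = 1517.15 g

1517.15 g


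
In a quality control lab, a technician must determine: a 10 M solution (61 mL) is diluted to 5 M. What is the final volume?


C1V1 = C2V2
10 × 61 = 5 × V2
V2 = 610/5 = 122.0 mL

122.0 mL


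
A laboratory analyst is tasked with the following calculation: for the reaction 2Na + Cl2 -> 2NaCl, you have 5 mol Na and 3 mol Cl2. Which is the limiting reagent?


Mole ratio available / coefficient:
  Na: 5/2 = 2.500
  Cl2: 3/1 = 3.000
Smaller ratio is limiting.

Na


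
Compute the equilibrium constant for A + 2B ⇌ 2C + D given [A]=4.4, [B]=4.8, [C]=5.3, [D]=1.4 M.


Kc = [C]^2[D]/([A][B]^2)
= (5.3^2 × 1.4^1)/(4.4^1 × 4.8^2)
= 39.326/101.376
= 0.3879

0.3879


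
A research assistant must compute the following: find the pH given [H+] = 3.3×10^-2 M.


pH = -log10([H+]) = -log10(3.3×10^-2)
= 2 - log10(3.3)
= 2 - 0.52
= 1.48

1.48


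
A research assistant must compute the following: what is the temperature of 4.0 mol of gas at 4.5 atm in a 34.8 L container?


PV = nRT  (R = 0.08206 L·atm/(mol·K))
T = PV/(nR) = 4.5×34.8/(4.0×0.08206)
= 156.60/0.328240
= 477.09 K

477.09 K


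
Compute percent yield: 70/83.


% yield = actual/theoretical × 100
= 70/83 × 100
= 84.34%

84.34%


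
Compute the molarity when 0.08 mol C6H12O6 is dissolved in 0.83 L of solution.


M = n/V = 0.08/0.83 = 0.096 mol/L

0.096 M


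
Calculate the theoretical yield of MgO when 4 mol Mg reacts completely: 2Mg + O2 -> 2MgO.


Mole ratio MgO:Mg = 2:2
n(MgO) = 4 × 2/2 = 4.000 mol
mass = 4.000 × 40.31 = 161.24 g

161.24 g


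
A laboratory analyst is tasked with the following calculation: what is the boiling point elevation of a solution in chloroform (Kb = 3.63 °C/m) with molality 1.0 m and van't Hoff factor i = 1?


ΔTb = Kb × m × i
= 3.63 × 1.0 × 1
= 3.63 °C

3.63 °C


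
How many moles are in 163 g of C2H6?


M(C2H6) = 30.07 g/mol
n = mass/M = 163/30.07 = 5.4207 mol

5.4207 mol


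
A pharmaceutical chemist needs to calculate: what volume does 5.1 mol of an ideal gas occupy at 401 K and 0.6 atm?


PV = nRT  (R = 0.08206 L·atm/(mol·K))
V = nRT/P = 5.1×0.08206×401/0.6
= 279.702 L

279.702 L


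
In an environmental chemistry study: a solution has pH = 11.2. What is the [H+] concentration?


[H+] = 10^(-pH) = 10^(-11.2)
= 6.31×10^-12 M

6.31×10^-12 M


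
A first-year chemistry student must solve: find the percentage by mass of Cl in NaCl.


M(NaCl) = 1×22.99 + 1×35.45 = 58.44 g/mol
Mass of Cl = 1 × 35.45 = 35.45 g/mol
% Cl = 35.45/58.44 × 100 = 60.66%

60.66%


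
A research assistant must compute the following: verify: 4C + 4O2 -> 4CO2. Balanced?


Equation: 4C + 4O2 -> 4CO2
Check atoms: C: 4=4, O: 8=8
Balanced

Yes, balanced


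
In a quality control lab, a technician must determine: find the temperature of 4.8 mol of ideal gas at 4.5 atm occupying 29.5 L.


PV = nRT  (R = 0.08206 L·atm/(mol·K))
T = PV/(nR) = 4.5×29.5/(4.8×0.08206)
= 132.75/0.393888
= 337.02 K

337.02 K


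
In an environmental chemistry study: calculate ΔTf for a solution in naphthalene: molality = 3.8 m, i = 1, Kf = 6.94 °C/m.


ΔTf = Kf × m × i
= 6.94 × 3.8 × 1
= 26.372 °C

26.372 °C


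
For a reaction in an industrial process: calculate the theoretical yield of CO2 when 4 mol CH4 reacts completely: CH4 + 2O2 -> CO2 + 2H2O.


Mole ratio CO2:CH4 = 1:1
n(CO2) = 4 × 1/1 = 4.000 mol
mass = 4.000 × 44.01 = 176.04 g

176.04 g


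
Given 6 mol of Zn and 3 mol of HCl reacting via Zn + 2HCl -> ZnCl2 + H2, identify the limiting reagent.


Mole ratio available / coefficient:
  Zn: 6/1 = 6.000
  HCl: 3/2 = 1.500
Smaller ratio is limiting.

HCl


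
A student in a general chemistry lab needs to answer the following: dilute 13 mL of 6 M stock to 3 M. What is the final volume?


C1V1 = C2V2
6 × 13 = 3 × V2
V2 = 78/3 = 26.0 mL

26.0 mL


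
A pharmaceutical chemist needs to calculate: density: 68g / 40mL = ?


ρ = mass/volume
= 68/40
= 1.7 g/mL

1.7 g/mL


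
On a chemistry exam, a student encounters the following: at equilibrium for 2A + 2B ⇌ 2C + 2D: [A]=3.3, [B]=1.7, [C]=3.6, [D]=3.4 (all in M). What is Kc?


Kc = [C]^2[D]^2/([A]^2[B]^2)
= (3.6^2 × 3.4^2)/(3.3^2 × 1.7^2)
= 149.8176/31.4721
= 4.760

4.760


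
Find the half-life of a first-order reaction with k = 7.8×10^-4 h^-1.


t½ = ln2/k = 0.693147/(7.8×10^-4 h^-1)
= 888.7 h

888.7 h


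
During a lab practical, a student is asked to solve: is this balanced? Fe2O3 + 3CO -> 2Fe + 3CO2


Equation: Fe2O3 + 3CO -> 2Fe + 3CO2
Check atoms: C: 3=3, Fe: 2=2, O: 6=6
Balanced

Yes, balanced


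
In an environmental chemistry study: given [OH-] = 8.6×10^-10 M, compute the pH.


pOH = -log10([OH-]) = -log10(8.6×10^-10)
= 10 - log10(8.6) = 9.07
pH = 14 - pOH = 14 - 9.07 = 4.93

4.93


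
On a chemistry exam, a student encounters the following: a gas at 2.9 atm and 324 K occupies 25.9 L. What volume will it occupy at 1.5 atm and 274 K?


P1V1/T1 = P2V2/T2
V2 = P1V1T2/(T1P2)
= 2.9×25.9×274/(324×1.5)
= 42.346 L

42.346 L


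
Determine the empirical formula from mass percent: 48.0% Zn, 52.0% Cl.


Assume 100 g sample. Moles of each element:
  Zn: 48.0/65.38 = 0.734 mol
  Cl: 52.0/35.45 = 1.467 mol
Divide by smallest (0.734):
  Zn: 0.734/0.734 = 1.0
  Cl: 1.467/0.734 = 2.0
Empirical formula: ZnCl2

ZnCl2


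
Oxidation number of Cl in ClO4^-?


x + 4(-2) = -1, so x = +7
Oxidation number: +7

+7


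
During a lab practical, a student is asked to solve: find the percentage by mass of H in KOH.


M(KOH) = 1×39.1 + 1×16.0 + 1×1.008 = 56.108 g/mol
Mass of H = 1 × 1.008 = 1.008 g/mol
% H = 1.008/56.108 × 100 = 1.80%

1.80%


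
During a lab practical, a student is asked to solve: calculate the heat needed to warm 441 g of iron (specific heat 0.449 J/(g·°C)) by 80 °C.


q = mcΔT = 441 × 0.449 × 80
= 15840.72 J

15840.72 J


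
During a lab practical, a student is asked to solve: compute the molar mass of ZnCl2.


M(ZnCl2) = 1×65.38 + 2×35.45
= 65.38 + 70.9
= 136.28 g/mol

136.28 g/mol


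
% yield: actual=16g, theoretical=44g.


% yield = actual/theoretical × 100
= 16/44 × 100
= 36.36%

36.36%


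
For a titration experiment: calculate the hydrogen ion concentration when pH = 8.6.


[H+] = 10^(-pH) = 10^(-8.6)
= 2.51×10^-9 M

2.51×10^-9 M


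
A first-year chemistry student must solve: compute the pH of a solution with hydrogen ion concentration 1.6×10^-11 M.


pH = -log10([H+]) = -log10(1.6×10^-11)
= 11 - log10(1.6)
= 11 - 0.2
= 10.8

10.8


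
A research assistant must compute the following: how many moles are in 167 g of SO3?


M(SO3) = 80.07 g/mol
n = mass/M = 167/80.07 = 2.0857 mol

2.0857 mol


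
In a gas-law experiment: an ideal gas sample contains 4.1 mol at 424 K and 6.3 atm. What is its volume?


PV = nRT  (R = 0.08206 L·atm/(mol·K))
V = nRT/P = 4.1×0.08206×424/6.3
= 22.643 L

22.643 L


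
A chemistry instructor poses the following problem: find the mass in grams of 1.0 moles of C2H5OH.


M(C2H5OH) = 46.07 g/mol
mass = n × M = 1.0 × 46.07 = 46.07 g

46.07 g


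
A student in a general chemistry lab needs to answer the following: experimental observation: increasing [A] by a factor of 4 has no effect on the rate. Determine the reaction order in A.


rate ∝ [A]^n
rate ∝ [A]^0
Order in A: 0

0


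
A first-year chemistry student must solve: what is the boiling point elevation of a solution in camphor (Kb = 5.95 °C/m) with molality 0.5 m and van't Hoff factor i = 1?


ΔTb = Kb × m × i
= 5.95 × 0.5 × 1
= 2.975 °C

2.975 °C


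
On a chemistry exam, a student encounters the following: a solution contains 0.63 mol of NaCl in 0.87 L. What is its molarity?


M = n/V = 0.63/0.87 = 0.724 mol/L

0.724 M


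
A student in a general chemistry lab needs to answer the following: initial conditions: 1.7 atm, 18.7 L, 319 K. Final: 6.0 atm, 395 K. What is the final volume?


P1V1/T1 = P2V2/T2
V2 = P1V1T2/(T1P2)
= 1.7×18.7×395/(319×6.0)
= 6.561 L

6.561 L


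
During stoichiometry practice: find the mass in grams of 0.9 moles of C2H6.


M(C2H6) = 30.07 g/mol
mass = n × M = 0.9 × 30.07 = 27.06 g

27.06 g


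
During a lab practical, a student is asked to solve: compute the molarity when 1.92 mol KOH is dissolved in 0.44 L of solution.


M = n/V = 1.92/0.44 = 4.364 mol/L

4.364 M


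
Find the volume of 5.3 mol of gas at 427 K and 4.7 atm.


PV = nRT  (R = 0.08206 L·atm/(mol·K))
V = nRT/P = 5.3×0.08206×427/4.7
= 39.513 L

39.513 L


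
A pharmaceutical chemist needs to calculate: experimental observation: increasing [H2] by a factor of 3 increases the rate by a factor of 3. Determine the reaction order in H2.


rate ∝ [H2]^n
3^n = 3 → n = 1
Order in H2: 1

1


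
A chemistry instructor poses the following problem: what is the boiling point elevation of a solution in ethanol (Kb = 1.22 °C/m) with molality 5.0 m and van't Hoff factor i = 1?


ΔTb = Kb × m × i
= 1.22 × 5.0 × 1
= 6.1 °C

6.1 °C


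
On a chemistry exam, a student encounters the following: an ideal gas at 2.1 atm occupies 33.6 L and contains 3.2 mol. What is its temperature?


PV = nRT  (R = 0.08206 L·atm/(mol·K))
T = PV/(nR) = 2.1×33.6/(3.2×0.08206)
= 70.56/0.262592
= 268.71 K

268.71 K


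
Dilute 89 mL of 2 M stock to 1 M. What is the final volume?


C1V1 = C2V2
2 × 89 = 1 × V2
V2 = 178/1 = 178.0 mL

178.0 mL


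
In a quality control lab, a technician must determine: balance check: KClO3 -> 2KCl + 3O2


Equation: KClO3 -> 2KCl + 3O2
Check atoms: Cl: 1≠2, K: 1≠2, O: 3≠6
Not balanced

No, not balanced


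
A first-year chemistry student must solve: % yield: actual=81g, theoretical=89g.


% yield = actual/theoretical × 100
= 81/89 × 100
= 91.01%

91.01%


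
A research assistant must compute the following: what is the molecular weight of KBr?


M(KBr) = 1×39.1 + 1×79.9
= 39.1 + 79.9
= 119.0 g/mol

119.0 g/mol


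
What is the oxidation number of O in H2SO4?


O is usually -2
Oxidation number: -2

-2


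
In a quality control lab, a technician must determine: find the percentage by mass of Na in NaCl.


M(NaCl) = 1×22.99 + 1×35.45 = 58.44 g/mol
Mass of Na = 1 × 22.99 = 22.99 g/mol
% Na = 22.99/58.44 × 100 = 39.34%

39.34%


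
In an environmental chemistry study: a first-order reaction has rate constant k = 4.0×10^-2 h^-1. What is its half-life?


t½ = ln2/k = 0.693147/(4.0×10^-2 h^-1)
= 17.33 h

17.33 h


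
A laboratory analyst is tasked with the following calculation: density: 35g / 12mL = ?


ρ = mass/volume
= 35/12
= 2.917 g/mL

2.917 g/mL


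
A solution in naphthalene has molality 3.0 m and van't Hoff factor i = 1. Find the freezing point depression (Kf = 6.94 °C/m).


ΔTf = Kf × m × i
= 6.94 × 3.0 × 1
= 20.82 °C

20.82 °C


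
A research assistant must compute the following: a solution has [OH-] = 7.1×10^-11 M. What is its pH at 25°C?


pOH = -log10([OH-]) = -log10(7.1×10^-11)
= 11 - log10(7.1) = 10.15
pH = 14 - pOH = 14 - 10.15 = 3.85

3.85


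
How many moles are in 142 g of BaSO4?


M(BaSO4) = 233.4 g/mol
n = mass/M = 142/233.4 = 0.6084 mol

0.6084 mol


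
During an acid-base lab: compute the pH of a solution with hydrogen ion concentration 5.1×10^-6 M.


pH = -log10([H+]) = -log10(5.1×10^-6)
= 6 - log10(5.1)
= 6 - 0.71
= 5.29

5.29


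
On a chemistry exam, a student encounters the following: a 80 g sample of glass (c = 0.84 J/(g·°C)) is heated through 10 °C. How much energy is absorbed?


q = mcΔT = 80 × 0.84 × 10
= 672.00 J

672.00 J


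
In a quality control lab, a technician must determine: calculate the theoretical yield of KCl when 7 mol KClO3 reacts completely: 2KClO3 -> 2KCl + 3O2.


Mole ratio KCl:KClO3 = 2:2
n(KCl) = 7 × 2/2 = 7.000 mol
mass = 7.000 × 74.55 = 521.85 g

521.85 g


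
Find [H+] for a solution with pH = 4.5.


[H+] = 10^(-pH) = 10^(-4.5)
= 3.16×10^-5 M

3.16×10^-5 M


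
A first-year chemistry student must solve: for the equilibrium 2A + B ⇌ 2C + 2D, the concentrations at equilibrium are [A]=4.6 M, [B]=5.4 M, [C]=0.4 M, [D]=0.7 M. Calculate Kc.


Kc = [C]^2[D]^2/([A]^2[B])
= (0.4^2 × 0.7^2)/(4.6^2 × 5.4^1)
= 0.0784/114.264
= 6.861×10^-4

6.861×10^-4


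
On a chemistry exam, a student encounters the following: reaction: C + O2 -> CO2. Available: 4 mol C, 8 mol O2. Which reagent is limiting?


Mole ratio available / coefficient:
  C: 4/1 = 4.000
  O2: 8/1 = 8.000
Smaller ratio is limiting.

C


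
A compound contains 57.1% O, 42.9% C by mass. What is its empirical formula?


Assume 100 g sample. Moles of each element:
  O: 57.1/16.0 = 3.569 mol
  C: 42.9/12.01 = 3.572 mol
Divide by smallest (3.569):
  O: 3.569/3.569 = 1.0
  C: 3.572/3.569 = 1.0
Empirical formula: CO

CO


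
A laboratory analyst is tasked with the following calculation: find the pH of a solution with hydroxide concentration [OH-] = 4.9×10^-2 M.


pOH = -log10([OH-]) = -log10(4.9×10^-2)
= 2 - log10(4.9) = 1.31
pH = 14 - pOH = 14 - 1.31 = 12.69

12.69


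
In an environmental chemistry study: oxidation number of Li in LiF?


Group 1 metal: +1
Oxidation number: +1

+1


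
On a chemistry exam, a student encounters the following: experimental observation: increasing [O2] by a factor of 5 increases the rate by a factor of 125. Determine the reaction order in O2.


rate ∝ [O2]^n
5^n = 125 → n = 3
Order in O2: 3

3


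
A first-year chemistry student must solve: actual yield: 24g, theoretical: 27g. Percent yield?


% yield = actual/theoretical × 100
= 24/27 × 100
= 88.89%

88.89%


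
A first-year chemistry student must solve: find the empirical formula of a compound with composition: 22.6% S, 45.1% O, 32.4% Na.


Assume 100 g sample. Moles of each element:
  S: 22.6/32.07 = 0.705 mol
  O: 45.1/16.0 = 2.819 mol
  Na: 32.4/22.99 = 1.409 mol
Divide by smallest (0.705):
  S: 0.705/0.705 = 1.0
  O: 2.819/0.705 = 4.0
  Na: 1.409/0.705 = 2.0
Empirical formula: Na2SO4

Na2SO4


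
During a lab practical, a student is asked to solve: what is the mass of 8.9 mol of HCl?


M(HCl) = 36.46 g/mol
mass = n × M = 8.9 × 36.46 = 324.49 g

324.49 g


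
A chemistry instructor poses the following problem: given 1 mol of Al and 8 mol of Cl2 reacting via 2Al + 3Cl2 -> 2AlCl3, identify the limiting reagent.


Mole ratio available / coefficient:
  Al: 1/2 = 0.500
  Cl2: 8/3 = 2.667
Smaller ratio is limiting.

Al


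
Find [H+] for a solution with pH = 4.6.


[H+] = 10^(-pH) = 10^(-4.6)
= 2.51×10^-5 M

2.51×10^-5 M


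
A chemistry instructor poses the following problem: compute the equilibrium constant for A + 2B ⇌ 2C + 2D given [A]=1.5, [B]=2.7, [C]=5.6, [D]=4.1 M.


Kc = [C]^2[D]^2/([A][B]^2)
= (5.6^2 × 4.1^2)/(1.5^1 × 2.7^2)
= 527.1616/10.935
= 48.21

48.21


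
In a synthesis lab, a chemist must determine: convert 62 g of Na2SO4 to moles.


M(Na2SO4) = 142.05 g/mol
n = mass/M = 62/142.05 = 0.4365 mol

0.4365 mol


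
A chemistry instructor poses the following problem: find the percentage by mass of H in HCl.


M(HCl) = 1×1.008 + 1×35.45 = 36.458 g/mol
Mass of H = 1 × 1.008 = 1.008 g/mol
% H = 1.008/36.458 × 100 = 2.76%

2.76%


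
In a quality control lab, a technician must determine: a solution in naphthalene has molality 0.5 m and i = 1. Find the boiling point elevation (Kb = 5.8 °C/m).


ΔTb = Kb × m × i
= 5.8 × 0.5 × 1
= 2.9 °C

2.9 °C


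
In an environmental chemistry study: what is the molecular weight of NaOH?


M(NaOH) = 1×22.99 + 1×16.0 + 1×1.008
= 22.99 + 16.0 + 1.01
= 40.0 g/mol

40.0 g/mol


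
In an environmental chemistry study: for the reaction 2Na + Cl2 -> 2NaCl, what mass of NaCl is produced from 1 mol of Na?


Mole ratio NaCl:Na = 2:2
n(NaCl) = 1 × 2/2 = 1.000 mol
mass = 1.000 × 58.44 = 58.44 g

58.44 g


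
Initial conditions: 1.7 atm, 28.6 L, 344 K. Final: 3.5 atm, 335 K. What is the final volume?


P1V1/T1 = P2V2/T2
V2 = P1V1T2/(T1P2)
= 1.7×28.6×335/(344×3.5)
= 13.528 L

13.528 L


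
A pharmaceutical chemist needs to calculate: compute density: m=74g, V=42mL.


ρ = mass/volume
= 74/42
= 1.762 g/mL

1.762 g/mL


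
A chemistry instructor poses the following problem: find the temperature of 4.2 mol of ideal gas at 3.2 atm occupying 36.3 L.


PV = nRT  (R = 0.08206 L·atm/(mol·K))
T = PV/(nR) = 3.2×36.3/(4.2×0.08206)
= 116.16/0.344652
= 337.04 K

337.04 K


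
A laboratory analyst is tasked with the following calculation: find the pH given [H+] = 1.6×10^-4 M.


pH = -log10([H+]) = -log10(1.6×10^-4)
= 4 - log10(1.6)
= 4 - 0.2
= 3.8

3.8


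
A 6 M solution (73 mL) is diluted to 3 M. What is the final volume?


C1V1 = C2V2
6 × 73 = 3 × V2
V2 = 438/3 = 146.0 mL

146.0 mL


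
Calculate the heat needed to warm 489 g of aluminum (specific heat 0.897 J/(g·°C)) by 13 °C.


q = mcΔT = 489 × 0.897 × 13
= 5702.23 J

5702.23 J


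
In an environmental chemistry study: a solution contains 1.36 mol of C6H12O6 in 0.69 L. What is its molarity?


M = n/V = 1.36/0.69 = 1.971 mol/L

1.971 M


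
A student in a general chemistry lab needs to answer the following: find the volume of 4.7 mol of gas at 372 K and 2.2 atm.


PV = nRT  (R = 0.08206 L·atm/(mol·K))
V = nRT/P = 4.7×0.08206×372/2.2
= 65.215 L

65.215 L


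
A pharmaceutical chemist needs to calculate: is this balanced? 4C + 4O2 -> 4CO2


Equation: 4C + 4O2 -> 4CO2
Check atoms: C: 4=4, O: 8=8
Balanced

Yes, balanced


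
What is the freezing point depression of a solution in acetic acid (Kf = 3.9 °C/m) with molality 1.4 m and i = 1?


ΔTf = Kf × m × i
= 3.9 × 1.4 × 1
= 5.46 °C

5.46 °C


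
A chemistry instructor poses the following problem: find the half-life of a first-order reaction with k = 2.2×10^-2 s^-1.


t½ = ln2/k = 0.693147/(2.2×10^-2 s^-1)
= 31.51 s

31.51 s


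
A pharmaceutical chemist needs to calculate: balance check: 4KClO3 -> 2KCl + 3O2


Equation: 4KClO3 -> 2KCl + 3O2
Check atoms: Cl: 4≠2, K: 4≠2, O: 12≠6
Not balanced

No, not balanced


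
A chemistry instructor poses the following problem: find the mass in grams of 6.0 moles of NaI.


M(NaI) = 149.89 g/mol
mass = n × M = 6.0 × 149.89 = 899.34 g

899.34 g


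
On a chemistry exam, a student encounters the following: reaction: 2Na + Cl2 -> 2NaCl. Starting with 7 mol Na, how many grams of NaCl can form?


Mole ratio NaCl:Na = 2:2
n(NaCl) = 7 × 2/2 = 7.000 mol
mass = 7.000 × 58.44 = 409.08 g

409.08 g


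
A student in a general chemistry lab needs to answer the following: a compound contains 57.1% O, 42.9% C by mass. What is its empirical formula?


Assume 100 g sample. Moles of each element:
  O: 57.1/16.0 = 3.569 mol
  C: 42.9/12.01 = 3.572 mol
Divide by smallest (3.569):
  O: 3.569/3.569 = 1.0
  C: 3.572/3.569 = 1.0
Empirical formula: CO

CO


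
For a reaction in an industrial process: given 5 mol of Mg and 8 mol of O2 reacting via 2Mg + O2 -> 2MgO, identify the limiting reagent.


Mole ratio available / coefficient:
  Mg: 5/2 = 2.500
  O2: 8/1 = 8.000
Smaller ratio is limiting.

Mg


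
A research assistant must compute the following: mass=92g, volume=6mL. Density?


ρ = mass/volume
= 92/6
= 15.333 g/mL

15.333 g/mL


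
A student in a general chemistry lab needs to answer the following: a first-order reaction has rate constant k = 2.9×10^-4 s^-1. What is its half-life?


t½ = ln2/k = 0.693147/(2.9×10^-4 s^-1)
= 2390 s

2390 s


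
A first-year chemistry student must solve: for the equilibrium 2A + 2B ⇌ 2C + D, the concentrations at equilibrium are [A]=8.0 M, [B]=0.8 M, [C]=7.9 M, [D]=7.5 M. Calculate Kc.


Kc = [C]^2[D]/([A]^2[B]^2)
= (7.9^2 × 7.5^1)/(8.0^2 × 0.8^2)
= 468.075/40.96
= 11.43

11.43


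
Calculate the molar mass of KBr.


M(KBr) = 1×39.1 + 1×79.9
= 39.1 + 79.9
= 119.0 g/mol

119.0 g/mol


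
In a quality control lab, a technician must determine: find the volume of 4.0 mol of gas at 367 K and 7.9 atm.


PV = nRT  (R = 0.08206 L·atm/(mol·K))
V = nRT/P = 4.0×0.08206×367/7.9
= 15.249 L

15.249 L


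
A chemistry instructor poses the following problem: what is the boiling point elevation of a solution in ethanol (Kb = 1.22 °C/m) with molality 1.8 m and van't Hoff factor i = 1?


ΔTb = Kb × m × i
= 1.22 × 1.8 × 1
= 2.196 °C

2.196 °C


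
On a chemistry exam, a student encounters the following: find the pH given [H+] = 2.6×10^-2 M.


pH = -log10([H+]) = -log10(2.6×10^-2)
= 2 - log10(2.6)
= 2 - 0.41
= 1.59

1.59


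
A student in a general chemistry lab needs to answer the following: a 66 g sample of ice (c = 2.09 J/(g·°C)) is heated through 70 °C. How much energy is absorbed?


q = mcΔT = 66 × 2.09 × 70
= 9655.80 J

9655.80 J


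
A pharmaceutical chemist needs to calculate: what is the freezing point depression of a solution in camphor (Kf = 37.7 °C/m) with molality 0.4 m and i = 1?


ΔTf = Kf × m × i
= 37.7 × 0.4 × 1
= 15.08 °C

15.08 °C


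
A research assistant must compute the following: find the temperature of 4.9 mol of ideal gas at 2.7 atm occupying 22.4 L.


PV = nRT  (R = 0.08206 L·atm/(mol·K))
T = PV/(nR) = 2.7×22.4/(4.9×0.08206)
= 60.48/0.402094
= 150.41 K

150.41 K


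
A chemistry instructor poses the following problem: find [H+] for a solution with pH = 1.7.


[H+] = 10^(-pH) = 10^(-1.7)
= 2.0×10^-2 M

2.0×10^-2 M
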